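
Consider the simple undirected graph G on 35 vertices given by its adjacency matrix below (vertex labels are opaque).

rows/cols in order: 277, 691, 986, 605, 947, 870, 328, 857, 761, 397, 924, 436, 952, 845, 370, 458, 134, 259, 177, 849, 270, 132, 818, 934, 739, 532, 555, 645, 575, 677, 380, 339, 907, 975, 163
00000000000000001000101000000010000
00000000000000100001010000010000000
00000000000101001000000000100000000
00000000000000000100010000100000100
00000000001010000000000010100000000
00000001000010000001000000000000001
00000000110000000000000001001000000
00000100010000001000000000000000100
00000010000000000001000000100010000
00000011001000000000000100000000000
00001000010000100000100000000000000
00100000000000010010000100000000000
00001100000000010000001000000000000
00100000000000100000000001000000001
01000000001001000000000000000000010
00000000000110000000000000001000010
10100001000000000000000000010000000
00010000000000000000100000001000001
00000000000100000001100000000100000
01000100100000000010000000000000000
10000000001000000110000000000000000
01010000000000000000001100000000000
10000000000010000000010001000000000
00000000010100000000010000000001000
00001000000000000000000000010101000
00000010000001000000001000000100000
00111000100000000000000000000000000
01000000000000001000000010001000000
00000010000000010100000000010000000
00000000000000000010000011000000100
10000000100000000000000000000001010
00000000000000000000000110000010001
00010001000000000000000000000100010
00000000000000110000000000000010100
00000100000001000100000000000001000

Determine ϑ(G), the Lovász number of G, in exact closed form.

15

N(370) = {691, 924, 845, 975}, |N(370)| = 4.
N(163) = {870, 845, 259, 339}, |N(163)| = 4.
Vertex 270 has 4 neighbors: 277, 924, 259, 177.
Vertex 458 has 4 neighbors: 436, 952, 575, 975.
deg(v) = 4 for all v (|V|=35); Kneser-type, 3-subsets of [7].
The 4 distinct eigenvalues: [4.0, 2.0, -1.0, -3.0].
With N=35: ϑ(G) = 35·(-1*(-3))/(4−(-3)) = 15.
≈ 15.0000 (to 4 d.p.).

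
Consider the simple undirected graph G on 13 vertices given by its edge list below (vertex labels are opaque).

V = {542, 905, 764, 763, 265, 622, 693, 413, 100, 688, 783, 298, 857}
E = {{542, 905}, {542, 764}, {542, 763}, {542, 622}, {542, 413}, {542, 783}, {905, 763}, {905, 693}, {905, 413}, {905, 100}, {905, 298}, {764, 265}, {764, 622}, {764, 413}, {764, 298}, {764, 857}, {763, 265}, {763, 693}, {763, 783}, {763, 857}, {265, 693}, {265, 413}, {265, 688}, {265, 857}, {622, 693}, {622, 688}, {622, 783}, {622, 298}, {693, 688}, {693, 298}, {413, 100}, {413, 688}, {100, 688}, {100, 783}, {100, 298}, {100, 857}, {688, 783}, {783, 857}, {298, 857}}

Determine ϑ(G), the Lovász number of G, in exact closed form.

sqrt(13)

Vertex 542 has 6 neighbors: 905, 764, 763, 622, 413, 783.
deg(298) = 6; N(298) = {905, 764, 622, 693, 100, 857}.
deg(413) = 6; N(413) = {542, 905, 764, 265, 100, 688}.
N(764) = {542, 265, 622, 413, 298, 857}, |N(764)| = 6.
13-vertex 6-regular graph: strongly regular (13,6,2,3).
spec(A) ≈ [6.0, 1.302776, -2.302776] (distinct, 6 d.p.).
λ_max=6, λ_min=-sqrt(13)/2 - 1/2; ϑ = −13·λ_min/(λ_max−λ_min) = sqrt(13).
≈ 3.6055513 (to 7 d.p.).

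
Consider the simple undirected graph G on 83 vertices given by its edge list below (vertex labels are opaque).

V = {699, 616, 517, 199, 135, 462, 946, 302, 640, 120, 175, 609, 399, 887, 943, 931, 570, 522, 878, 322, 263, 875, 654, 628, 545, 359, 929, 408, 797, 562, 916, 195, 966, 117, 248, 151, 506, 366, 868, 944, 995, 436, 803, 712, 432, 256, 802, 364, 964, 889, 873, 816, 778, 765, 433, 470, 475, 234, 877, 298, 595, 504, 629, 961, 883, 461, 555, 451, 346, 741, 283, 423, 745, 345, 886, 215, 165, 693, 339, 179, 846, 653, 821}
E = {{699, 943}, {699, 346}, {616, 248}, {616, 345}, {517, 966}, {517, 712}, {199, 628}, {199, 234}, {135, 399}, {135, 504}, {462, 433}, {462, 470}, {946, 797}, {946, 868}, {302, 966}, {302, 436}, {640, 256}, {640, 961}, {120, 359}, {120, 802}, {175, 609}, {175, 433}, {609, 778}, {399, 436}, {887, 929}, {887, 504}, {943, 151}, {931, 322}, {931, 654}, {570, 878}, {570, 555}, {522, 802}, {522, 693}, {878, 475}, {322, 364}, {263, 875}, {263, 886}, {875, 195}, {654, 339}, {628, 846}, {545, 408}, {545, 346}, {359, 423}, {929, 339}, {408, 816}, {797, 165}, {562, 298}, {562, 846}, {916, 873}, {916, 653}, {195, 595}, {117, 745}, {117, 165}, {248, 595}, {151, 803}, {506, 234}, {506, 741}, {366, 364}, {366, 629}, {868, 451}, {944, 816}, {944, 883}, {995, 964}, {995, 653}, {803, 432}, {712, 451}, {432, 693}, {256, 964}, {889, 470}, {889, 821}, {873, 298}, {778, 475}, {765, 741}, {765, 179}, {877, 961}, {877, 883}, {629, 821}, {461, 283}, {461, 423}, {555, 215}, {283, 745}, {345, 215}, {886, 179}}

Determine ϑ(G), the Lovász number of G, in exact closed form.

83*cos(pi/83)/(cos(pi/83) + 1)

Vertex 436 has 2 neighbors: 302, 399.
deg(944) = 2; N(944) = {816, 883}.
N(616) = {248, 345}, |N(616)| = 2.
Vertex 797 has 2 neighbors: 946, 165.
deg(v) = 2 for all v (|V|=83); a single 83-cycle (edge-transitive).
spec(A) ≈ [2.0, 1.994, 1.977, 1.949, 1.909, 1.858, 1.797, 1.726, 1.644, 1.553, 1.454, 1.346, 1.23, 1.107, 0.978, 0.843, 0.704, 0.56, 0.413, 0.264, 0.113, -0.038, -0.189, -0.339, -0.487, -0.632, -0.774, -0.911, -1.043, -1.169, -1.289, -1.401, -1.505, -1.6, -1.686, -1.763, -1.829, -1.885, -1.93, -1.964, -1.987, -1.999] (distinct, 3 d.p.).
With N=83: ϑ(G) = 83·(-(-1)*2*cos(pi/83))/(2−(-2*cos(pi/83))) = 83*cos(pi/83)/(cos(pi/83) + 1).
= 41.48513… (decimal).
α=41, χ(Ḡ)=42; ϑ=83*cos(pi/83)/(cos(pi/83) + 1) lies between (both strict).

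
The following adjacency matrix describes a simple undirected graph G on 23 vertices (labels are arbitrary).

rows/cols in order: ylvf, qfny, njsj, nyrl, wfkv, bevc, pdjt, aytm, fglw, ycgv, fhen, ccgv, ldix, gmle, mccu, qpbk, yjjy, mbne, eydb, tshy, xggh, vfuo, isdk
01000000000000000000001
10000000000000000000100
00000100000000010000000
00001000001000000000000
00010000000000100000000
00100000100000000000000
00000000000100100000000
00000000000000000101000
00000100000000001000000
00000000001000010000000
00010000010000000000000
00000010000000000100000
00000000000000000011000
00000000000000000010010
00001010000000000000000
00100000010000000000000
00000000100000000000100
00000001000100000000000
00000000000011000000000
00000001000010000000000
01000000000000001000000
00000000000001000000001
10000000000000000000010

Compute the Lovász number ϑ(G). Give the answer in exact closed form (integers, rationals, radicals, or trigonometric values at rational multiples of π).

deg(aytm) = 2; N(aytm) = {mbne, tshy}.
deg(njsj) = 2; N(njsj) = {bevc, qpbk}.
deg(tshy) = 2; N(tshy) = {aytm, ldix}.
N(ldix) = {eydb, tshy}, |N(ldix)| = 2.
23-vertex 2-regular graph: connected 2-regular on 23 ⇒ C_{23}.
The 12 distinct eigenvalues: [2.0, 1.9258, 1.7088, 1.3651, 0.9201, 0.4069, -0.1365, -0.6698, -1.1534, -1.5514, -1.8344, -1.9814].
ϑ = −N·λ_min/(λ_max−λ_min) = −23·(-2*cos(pi/23))/(2−(-2*cos(pi/23))) = 23*cos(pi/23)/(cos(pi/23) + 1).
Numerically 11.4461936.
α=11, χ(Ḡ)=12; ϑ=23*cos(pi/23)/(cos(pi/23) + 1) lies between (both strict).

23*cos(pi/23)/(cos(pi/23) + 1)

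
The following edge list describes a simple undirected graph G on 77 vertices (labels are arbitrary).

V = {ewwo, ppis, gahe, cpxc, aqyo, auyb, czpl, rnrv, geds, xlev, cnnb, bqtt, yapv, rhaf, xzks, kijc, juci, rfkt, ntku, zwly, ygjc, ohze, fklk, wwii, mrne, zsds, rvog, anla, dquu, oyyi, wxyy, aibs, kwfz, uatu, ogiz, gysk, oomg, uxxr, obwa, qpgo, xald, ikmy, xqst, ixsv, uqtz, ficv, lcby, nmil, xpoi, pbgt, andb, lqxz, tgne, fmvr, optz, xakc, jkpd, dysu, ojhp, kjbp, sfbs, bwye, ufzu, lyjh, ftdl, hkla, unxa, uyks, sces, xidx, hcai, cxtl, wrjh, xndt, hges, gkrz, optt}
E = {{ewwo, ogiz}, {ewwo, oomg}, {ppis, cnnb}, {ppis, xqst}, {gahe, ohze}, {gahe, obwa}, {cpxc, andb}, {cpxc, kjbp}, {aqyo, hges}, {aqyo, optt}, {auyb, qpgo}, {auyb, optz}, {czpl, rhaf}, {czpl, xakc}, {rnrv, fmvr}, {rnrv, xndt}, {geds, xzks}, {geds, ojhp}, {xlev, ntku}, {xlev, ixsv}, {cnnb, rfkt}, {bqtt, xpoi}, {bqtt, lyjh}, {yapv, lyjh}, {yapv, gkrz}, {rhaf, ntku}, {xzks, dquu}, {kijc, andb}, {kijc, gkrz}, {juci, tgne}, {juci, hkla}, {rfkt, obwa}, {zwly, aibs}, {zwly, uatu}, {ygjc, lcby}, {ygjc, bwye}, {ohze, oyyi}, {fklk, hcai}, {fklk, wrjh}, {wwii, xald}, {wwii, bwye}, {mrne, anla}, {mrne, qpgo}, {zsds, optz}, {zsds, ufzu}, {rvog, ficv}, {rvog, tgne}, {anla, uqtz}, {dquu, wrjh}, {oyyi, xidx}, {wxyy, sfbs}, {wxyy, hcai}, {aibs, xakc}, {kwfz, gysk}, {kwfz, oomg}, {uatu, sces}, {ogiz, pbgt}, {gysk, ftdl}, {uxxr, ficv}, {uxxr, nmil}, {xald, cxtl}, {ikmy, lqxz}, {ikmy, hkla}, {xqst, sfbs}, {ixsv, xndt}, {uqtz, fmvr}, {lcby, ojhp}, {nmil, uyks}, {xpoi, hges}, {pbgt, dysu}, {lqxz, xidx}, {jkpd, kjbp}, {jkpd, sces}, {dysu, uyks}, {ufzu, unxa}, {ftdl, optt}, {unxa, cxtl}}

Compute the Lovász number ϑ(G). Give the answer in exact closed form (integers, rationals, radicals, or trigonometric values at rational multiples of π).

77*cos(pi/77)/(cos(pi/77) + 1)

Vertex ficv has 2 neighbors: rvog, uxxr.
N(xidx) = {oyyi, lqxz}, |N(xidx)| = 2.
N(wrjh) = {fklk, dquu}, |N(wrjh)| = 2.
N(xpoi) = {bqtt, hges}, |N(xpoi)| = 2.
deg(v) = 2 for all v (|V|=77); this is C_{77}, the 77-cycle.
spec(A) ≈ [2.0, 1.9933, 1.9734, 1.9404, 1.8944, 1.8358, 1.765, 1.6825, 1.5888, 1.4845, 1.3703, 1.247, 1.1154, 0.9764, 0.8308, 0.6798, 0.5242, 0.3651, 0.2036, 0.0408, -0.1223, -0.2846, -0.445, -0.6025, -0.7559, -0.9043, -1.0467, -1.1822, -1.3097, -1.4286, -1.5379, -1.637, -1.7252, -1.8019, -1.8667, -1.919, -1.9585, -1.985, -1.9983] (distinct, 4 d.p.).
Lovász: ϑ = −77(-2*cos(pi/77))/(2+-(-1)*2*cos(pi/77)) = 77*cos(pi/77)/(cos(pi/77) + 1).
ϑ(G) ≈ 38.483973469.
Sandwich: α(G)=38 ≤ ϑ(G)=77*cos(pi/77)/(cos(pi/77) + 1) ≤ χ(Ḡ)=39 (both strict).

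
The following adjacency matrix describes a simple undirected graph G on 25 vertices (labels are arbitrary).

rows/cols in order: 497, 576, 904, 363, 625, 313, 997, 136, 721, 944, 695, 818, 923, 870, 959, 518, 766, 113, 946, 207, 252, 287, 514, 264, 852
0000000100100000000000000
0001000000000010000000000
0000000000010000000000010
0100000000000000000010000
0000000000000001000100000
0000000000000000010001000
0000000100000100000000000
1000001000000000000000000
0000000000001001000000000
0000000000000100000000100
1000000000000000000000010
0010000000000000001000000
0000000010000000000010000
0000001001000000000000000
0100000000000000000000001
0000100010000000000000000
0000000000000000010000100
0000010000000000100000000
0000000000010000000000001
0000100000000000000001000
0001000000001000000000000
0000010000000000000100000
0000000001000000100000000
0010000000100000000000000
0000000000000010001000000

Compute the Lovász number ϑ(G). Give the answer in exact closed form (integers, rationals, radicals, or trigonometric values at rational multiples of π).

25*cos(pi/25)/(cos(pi/25) + 1)

N(959) = {576, 852}, |N(959)| = 2.
N(518) = {625, 721}, |N(518)| = 2.
N(287) = {313, 207}, |N(287)| = 2.
deg(997) = 2; N(997) = {136, 870}.
2-regular, N=25; connected 2-regular on 25 ⇒ C_{25}.
Distinct eigenvalues (to 6 d.p.): [2.0, 1.937166, 1.752613, 1.457937, 1.071654, 0.618034, 0.125581, -0.374763, -0.851559, -1.274848, -1.618034, -1.859553, -1.984229].
Lovász: ϑ = −25(-2*cos(pi/25))/(2+-(-1)*2*cos(pi/25)) = 25*cos(pi/25)/(cos(pi/25) + 1).
= 12.450521808… (decimal).
Check 12 ≤ 25*cos(pi/25)/(cos(pi/25) + 1) ≤ 13: both strict.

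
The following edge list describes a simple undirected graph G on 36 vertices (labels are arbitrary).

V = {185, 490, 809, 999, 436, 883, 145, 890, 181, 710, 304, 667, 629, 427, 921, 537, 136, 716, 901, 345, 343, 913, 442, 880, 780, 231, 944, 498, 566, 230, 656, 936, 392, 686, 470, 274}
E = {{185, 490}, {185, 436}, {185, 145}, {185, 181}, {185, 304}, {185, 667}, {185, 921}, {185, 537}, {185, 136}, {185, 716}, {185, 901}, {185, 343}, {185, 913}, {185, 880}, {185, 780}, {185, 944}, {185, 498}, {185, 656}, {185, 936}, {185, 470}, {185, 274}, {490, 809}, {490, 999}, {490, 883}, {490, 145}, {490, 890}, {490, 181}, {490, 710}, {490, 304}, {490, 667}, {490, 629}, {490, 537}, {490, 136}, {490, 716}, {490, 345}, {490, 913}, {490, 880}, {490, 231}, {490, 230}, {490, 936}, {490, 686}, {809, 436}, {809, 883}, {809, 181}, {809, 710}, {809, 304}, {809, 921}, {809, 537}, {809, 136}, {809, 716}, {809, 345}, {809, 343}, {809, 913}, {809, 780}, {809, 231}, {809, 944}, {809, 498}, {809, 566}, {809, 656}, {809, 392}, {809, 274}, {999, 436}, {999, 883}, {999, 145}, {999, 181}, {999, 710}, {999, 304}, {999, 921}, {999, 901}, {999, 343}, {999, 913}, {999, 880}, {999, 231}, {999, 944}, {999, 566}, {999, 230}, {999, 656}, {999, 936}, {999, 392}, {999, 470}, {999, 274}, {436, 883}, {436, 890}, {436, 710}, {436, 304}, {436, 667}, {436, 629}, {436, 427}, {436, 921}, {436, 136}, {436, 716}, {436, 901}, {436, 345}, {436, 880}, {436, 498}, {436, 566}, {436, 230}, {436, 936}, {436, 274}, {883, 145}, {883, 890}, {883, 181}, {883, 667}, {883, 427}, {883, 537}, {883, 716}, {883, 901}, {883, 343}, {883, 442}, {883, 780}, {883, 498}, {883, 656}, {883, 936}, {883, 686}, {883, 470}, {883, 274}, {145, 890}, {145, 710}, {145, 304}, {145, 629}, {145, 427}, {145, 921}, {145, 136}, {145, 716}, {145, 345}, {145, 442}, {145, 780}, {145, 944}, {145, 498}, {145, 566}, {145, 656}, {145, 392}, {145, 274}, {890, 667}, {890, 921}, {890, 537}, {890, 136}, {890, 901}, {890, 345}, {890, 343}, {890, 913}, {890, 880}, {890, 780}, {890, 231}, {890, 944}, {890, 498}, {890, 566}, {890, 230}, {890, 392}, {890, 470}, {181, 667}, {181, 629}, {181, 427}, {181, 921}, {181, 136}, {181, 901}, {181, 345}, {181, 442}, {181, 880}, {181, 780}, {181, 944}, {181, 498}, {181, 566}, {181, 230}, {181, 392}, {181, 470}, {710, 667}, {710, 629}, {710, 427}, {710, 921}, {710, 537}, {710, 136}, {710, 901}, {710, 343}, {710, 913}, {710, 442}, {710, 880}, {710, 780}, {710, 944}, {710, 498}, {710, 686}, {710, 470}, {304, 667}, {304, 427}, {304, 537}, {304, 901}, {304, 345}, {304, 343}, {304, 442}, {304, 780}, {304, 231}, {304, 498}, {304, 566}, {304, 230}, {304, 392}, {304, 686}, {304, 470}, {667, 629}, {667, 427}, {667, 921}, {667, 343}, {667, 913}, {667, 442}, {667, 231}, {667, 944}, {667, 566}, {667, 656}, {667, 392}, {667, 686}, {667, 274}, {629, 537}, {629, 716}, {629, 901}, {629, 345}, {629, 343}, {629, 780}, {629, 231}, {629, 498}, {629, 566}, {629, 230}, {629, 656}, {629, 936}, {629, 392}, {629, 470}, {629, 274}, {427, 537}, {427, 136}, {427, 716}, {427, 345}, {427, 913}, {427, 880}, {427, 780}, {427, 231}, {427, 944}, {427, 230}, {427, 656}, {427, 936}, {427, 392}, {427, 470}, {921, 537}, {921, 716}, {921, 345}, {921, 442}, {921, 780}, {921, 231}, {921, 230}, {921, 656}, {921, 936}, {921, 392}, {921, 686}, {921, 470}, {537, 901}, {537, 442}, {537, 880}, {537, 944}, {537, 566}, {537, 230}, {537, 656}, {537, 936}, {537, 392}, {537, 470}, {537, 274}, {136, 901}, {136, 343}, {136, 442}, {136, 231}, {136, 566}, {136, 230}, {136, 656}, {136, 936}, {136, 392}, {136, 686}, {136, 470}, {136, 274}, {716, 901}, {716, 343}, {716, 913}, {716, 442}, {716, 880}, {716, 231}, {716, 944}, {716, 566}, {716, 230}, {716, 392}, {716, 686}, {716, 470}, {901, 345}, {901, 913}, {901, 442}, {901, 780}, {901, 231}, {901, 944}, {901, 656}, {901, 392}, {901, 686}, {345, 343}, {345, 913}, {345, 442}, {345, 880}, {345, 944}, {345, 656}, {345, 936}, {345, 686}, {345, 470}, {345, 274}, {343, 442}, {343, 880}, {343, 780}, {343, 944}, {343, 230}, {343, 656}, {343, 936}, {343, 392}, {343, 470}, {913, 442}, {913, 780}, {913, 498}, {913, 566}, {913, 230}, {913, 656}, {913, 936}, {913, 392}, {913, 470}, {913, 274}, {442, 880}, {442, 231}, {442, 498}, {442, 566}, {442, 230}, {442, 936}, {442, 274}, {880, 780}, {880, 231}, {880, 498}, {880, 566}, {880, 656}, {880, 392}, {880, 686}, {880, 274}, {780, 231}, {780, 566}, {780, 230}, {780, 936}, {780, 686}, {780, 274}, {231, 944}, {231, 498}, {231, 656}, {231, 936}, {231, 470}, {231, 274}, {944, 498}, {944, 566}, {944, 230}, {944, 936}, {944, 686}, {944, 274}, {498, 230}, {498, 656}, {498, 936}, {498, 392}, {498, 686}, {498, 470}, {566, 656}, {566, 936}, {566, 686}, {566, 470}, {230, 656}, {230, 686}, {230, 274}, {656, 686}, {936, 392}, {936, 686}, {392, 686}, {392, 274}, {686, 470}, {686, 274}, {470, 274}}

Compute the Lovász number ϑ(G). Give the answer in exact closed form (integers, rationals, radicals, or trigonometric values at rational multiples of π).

8

deg(230) = 21; N(230) = {490, 999, 436, 890, 181, 304, 629, 427, 921, 537, 136, 716, 343, 913, 442, 780, 944, 498, 656, 686, 274}.
deg(890) = 21; N(890) = {490, 436, 883, 145, 667, 921, 537, 136, 901, 345, 343, 913, 880, 780, 231, 944, 498, 566, 230, 392, 470}.
deg(145) = 21; N(145) = {185, 490, 999, 883, 890, 710, 304, 629, 427, 921, 136, 716, 345, 442, 780, 944, 498, 566, 656, 392, 274}.
Vertex 686 has 21 neighbors: 490, 883, 710, 304, 667, 921, 136, 716, 901, 345, 880, 780, 944, 498, 566, 230, 656, 936, 392, 470, 274.
36-vertex 21-regular graph: this is K(9,2), the Kneser graph.
spec(A) ≈ [21.0, 1.0, -6.0] (distinct, 6 d.p.).
λ_max=21, λ_min=-6; ϑ = −36·λ_min/(λ_max−λ_min) = 8.
= 8.00000… (decimal).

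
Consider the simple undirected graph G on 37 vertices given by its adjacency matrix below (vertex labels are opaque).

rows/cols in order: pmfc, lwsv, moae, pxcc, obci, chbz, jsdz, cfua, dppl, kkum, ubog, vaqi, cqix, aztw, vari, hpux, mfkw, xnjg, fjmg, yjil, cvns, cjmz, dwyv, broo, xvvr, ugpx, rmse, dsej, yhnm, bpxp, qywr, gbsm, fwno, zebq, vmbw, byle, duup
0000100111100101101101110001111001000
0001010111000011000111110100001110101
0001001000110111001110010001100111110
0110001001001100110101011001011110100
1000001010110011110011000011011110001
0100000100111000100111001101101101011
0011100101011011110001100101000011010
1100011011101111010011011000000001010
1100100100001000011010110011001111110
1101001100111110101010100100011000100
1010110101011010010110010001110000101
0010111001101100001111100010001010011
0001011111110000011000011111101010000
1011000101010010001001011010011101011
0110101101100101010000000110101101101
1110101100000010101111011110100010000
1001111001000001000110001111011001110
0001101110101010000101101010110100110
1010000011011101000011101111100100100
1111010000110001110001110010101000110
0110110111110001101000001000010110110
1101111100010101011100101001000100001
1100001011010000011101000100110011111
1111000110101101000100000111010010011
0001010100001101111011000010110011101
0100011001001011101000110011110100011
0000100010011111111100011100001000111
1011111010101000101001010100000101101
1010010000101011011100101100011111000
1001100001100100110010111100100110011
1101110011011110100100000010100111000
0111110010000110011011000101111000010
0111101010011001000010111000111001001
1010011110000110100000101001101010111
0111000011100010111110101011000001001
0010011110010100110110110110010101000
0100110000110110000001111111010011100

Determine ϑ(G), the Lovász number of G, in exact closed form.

deg(lwsv) = 18; N(lwsv) = {pxcc, chbz, cfua, dppl, kkum, vari, hpux, yjil, cvns, cjmz, dwyv, broo, ugpx, qywr, gbsm, fwno, vmbw, duup}.
deg(zebq) = 18; N(zebq) = {pmfc, moae, chbz, jsdz, cfua, dppl, aztw, vari, mfkw, dwyv, xvvr, dsej, yhnm, qywr, fwno, vmbw, byle, duup}.
deg(chbz) = 18; N(chbz) = {lwsv, cfua, ubog, vaqi, cqix, mfkw, yjil, cvns, cjmz, xvvr, ugpx, dsej, yhnm, qywr, gbsm, zebq, byle, duup}.
deg(yjil) = 18; N(yjil) = {pmfc, lwsv, moae, pxcc, chbz, ubog, vaqi, hpux, mfkw, xnjg, cjmz, dwyv, broo, rmse, yhnm, qywr, vmbw, byle}.
G on 37 vertices is 18-regular; Paley(37): SR with (k,λ,μ)=(18,8,9).
Distinct eigenvalues (to 5 d.p.): [18.0, 2.54138, -3.54138].
Lovász: ϑ = −37(-sqrt(37)/2 - 1/2)/(18+-(-sqrt(37)/2 - 1/2)) = sqrt(37).
≈ 6.0828 (to 4 d.p.).

sqrt(37)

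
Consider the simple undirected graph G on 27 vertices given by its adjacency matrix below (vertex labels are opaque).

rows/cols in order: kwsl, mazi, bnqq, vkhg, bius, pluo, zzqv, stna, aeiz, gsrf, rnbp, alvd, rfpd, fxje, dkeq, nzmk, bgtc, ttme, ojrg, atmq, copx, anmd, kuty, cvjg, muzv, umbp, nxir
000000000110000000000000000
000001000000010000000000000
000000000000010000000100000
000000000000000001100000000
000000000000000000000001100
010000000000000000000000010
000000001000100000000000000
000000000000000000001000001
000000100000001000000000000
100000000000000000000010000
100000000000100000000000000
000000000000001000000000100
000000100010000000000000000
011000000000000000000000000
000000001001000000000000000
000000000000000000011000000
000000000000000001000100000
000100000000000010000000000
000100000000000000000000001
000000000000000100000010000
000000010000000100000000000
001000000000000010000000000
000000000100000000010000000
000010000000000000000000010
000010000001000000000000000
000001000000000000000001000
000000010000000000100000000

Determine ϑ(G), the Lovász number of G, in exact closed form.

27*cos(pi/27)/(cos(pi/27) + 1)

Vertex dkeq has 2 neighbors: aeiz, alvd.
N(fxje) = {mazi, bnqq}, |N(fxje)| = 2.
deg(nxir) = 2; N(nxir) = {stna, ojrg}.
N(vkhg) = {ttme, ojrg}, |N(vkhg)| = 2.
Every vertex has degree 2 (N=27); the odd cycle C_{27}.
Distinct eigenvalues (to 4 d.p.): [2.0, 1.9461, 1.7873, 1.5321, 1.1943, 0.7922, 0.3473, -0.1163, -0.5736, -1.0, -1.3725, -1.671, -1.8794, -1.9865].
λ_max=2, λ_min=-2*cos(pi/27); ϑ = −27·λ_min/(λ_max−λ_min) = 27*cos(pi/27)/(cos(pi/27) + 1).
= 13.454204… (decimal).
α=13, χ(Ḡ)=14; ϑ=27*cos(pi/27)/(cos(pi/27) + 1) lies between (both strict).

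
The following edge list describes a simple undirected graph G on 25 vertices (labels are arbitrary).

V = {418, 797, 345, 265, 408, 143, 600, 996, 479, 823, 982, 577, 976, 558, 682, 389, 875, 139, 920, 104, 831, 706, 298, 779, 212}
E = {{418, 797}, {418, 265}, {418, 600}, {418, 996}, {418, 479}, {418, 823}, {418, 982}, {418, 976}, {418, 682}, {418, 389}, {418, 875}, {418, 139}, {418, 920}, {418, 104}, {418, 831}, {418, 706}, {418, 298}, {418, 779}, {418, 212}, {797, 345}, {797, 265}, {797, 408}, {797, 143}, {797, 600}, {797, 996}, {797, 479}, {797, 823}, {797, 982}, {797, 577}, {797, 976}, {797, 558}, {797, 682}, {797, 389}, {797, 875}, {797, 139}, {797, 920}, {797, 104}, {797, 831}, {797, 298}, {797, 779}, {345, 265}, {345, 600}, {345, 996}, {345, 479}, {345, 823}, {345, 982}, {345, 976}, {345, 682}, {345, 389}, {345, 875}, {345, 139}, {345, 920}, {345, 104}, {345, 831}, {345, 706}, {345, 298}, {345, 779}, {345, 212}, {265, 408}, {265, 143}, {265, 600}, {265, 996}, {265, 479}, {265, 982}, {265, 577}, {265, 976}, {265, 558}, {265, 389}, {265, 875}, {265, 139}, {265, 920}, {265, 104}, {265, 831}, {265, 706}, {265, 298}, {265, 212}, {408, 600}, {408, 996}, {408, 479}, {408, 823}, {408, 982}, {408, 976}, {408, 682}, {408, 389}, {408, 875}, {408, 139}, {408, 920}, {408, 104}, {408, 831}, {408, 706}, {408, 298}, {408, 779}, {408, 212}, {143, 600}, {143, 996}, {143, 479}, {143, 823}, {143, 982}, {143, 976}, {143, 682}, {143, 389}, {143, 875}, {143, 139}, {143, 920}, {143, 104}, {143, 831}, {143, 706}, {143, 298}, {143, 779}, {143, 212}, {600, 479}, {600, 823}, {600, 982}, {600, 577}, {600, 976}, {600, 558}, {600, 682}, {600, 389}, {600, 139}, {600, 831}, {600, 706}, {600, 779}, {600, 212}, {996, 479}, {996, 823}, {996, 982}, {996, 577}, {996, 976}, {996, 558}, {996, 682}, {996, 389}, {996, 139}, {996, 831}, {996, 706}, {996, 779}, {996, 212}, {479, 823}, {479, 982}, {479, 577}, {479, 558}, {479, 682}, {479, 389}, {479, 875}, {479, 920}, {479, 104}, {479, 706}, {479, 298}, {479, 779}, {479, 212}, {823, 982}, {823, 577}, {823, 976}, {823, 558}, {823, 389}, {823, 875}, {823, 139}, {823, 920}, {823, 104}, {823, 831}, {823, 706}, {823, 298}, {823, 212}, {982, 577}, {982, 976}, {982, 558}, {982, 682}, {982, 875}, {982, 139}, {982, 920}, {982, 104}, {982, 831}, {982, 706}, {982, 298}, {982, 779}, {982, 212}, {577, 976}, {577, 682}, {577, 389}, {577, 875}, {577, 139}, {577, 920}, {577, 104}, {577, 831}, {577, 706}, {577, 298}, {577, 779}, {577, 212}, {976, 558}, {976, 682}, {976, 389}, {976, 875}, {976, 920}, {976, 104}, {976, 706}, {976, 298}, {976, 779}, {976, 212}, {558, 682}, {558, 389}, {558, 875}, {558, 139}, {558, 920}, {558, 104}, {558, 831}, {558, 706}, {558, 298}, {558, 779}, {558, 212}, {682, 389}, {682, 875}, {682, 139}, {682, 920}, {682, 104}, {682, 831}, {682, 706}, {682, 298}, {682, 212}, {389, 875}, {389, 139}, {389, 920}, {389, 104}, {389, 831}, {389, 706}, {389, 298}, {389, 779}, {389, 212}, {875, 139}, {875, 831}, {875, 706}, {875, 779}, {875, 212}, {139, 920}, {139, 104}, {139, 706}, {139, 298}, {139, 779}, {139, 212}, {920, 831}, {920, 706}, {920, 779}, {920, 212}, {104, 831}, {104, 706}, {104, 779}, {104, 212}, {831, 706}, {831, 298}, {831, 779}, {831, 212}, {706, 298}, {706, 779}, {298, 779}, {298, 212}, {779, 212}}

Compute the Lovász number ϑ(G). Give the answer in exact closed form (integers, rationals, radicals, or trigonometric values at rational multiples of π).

deg(797) = 22; N(797) = {418, 345, 265, 408, 143, 600, 996, 479, 823, 982, 577, 976, 558, 682, 389, 875, 139, 920, 104, 831, 298, 779}.
Vertex 298 has 19 neighbors: 418, 797, 345, 265, 408, 143, 479, 823, 982, 577, 976, 558, 682, 389, 139, 831, 706, 779, 212.
Vertex 212 has 22 neighbors: 418, 345, 265, 408, 143, 600, 996, 479, 823, 982, 577, 976, 558, 682, 389, 875, 139, 920, 104, 831, 298, 779.
deg(139) = 21; N(139) = {418, 797, 345, 265, 408, 143, 600, 996, 823, 982, 577, 558, 682, 389, 875, 920, 104, 706, 298, 779, 212}.
K_{6,6,4,4,3,2} (perfect); ϑ(G) = α(G) = max{6,6,4,4,3,2} = 6.
Numerically 6.000000000.
Sandwich: α(G)=6 ≤ ϑ(G)=6 ≤ χ(Ḡ)=6 (collapsed).

6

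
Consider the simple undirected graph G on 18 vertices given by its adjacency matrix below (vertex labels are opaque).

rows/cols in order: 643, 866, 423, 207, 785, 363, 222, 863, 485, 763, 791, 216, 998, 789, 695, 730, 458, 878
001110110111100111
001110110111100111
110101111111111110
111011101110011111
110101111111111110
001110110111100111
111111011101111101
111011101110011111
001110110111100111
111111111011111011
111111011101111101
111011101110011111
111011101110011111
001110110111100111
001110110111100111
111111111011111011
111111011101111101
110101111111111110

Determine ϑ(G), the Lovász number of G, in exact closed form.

6

N(695) = {423, 207, 785, 222, 863, 763, 791, 216, 998, 730, 458, 878}, |N(695)| = 12.
deg(485) = 12; N(485) = {423, 207, 785, 222, 863, 763, 791, 216, 998, 730, 458, 878}.
deg(363) = 12; N(363) = {423, 207, 785, 222, 863, 763, 791, 216, 998, 730, 458, 878}.
Vertex 216 has 14 neighbors: 643, 866, 423, 785, 363, 222, 485, 763, 791, 789, 695, 730, 458, 878.
Complete 5-partite, parts [6, 4, 3, 3, 2]: perfect, ϑ = α = 6.
≈ 6.000000 (to 6 d.p.).
Sandwich: α(G)=6 ≤ ϑ(G)=6 ≤ χ(Ḡ)=6 (collapsed).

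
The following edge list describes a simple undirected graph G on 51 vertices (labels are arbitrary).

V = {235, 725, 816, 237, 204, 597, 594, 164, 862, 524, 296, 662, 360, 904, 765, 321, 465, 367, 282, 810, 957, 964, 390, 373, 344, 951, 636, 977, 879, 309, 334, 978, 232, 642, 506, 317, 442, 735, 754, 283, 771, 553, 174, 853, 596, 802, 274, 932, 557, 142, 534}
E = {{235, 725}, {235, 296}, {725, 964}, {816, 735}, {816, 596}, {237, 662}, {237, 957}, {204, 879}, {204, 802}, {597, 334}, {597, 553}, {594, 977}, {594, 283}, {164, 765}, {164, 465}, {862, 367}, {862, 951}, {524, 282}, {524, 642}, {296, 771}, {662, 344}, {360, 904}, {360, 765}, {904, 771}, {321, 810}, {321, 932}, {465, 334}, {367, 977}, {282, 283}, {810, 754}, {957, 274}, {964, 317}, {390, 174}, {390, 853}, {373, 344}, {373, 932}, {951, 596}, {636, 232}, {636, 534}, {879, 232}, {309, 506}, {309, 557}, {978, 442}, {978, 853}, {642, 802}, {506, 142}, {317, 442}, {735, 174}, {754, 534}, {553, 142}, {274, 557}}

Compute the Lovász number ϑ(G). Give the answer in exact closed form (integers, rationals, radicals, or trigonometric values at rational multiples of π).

N(164) = {765, 465}, |N(164)| = 2.
deg(754) = 2; N(754) = {810, 534}.
N(524) = {282, 642}, |N(524)| = 2.
N(142) = {506, 553}, |N(142)| = 2.
Regular of degree 2 on 51 vertices: a single 51-cycle (edge-transitive).
The 26 distinct eigenvalues: [2.0, 1.985, 1.94, 1.865, 1.762, 1.632, 1.478, 1.301, 1.105, 0.891, 0.665, 0.428, 0.185, -0.062, -0.307, -0.547, -0.78, -1.0, -1.205, -1.392, -1.558, -1.7, -1.817, -1.906, -1.966, -1.996].
ϑ = −N·λ_min/(λ_max−λ_min) = −51·(-2*cos(pi/51))/(2−(-2*cos(pi/51))) = 51*cos(pi/51)/(cos(pi/51) + 1).
Numerically 25.4758.
25 ≤ 51*cos(pi/51)/(cos(pi/51) + 1) ≤ 26: both strict.

51*cos(pi/51)/(cos(pi/51) + 1)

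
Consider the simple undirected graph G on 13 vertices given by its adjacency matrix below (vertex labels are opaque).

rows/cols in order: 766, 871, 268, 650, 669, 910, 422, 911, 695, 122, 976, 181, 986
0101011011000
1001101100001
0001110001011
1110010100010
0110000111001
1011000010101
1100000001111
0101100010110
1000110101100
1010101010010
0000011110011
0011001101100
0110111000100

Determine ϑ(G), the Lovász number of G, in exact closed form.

deg(122) = 6; N(122) = {766, 268, 669, 422, 695, 181}.
deg(695) = 6; N(695) = {766, 669, 910, 911, 122, 976}.
deg(422) = 6; N(422) = {766, 871, 122, 976, 181, 986}.
deg(871) = 6; N(871) = {766, 650, 669, 422, 911, 986}.
deg(v) = 6 for all v (|V|=13); SR(13,6,2,3) — a Paley graph.
Distinct eigenvalues (to 4 d.p.): [6.0, 1.3028, -2.3028].
−13·(-sqrt(13)/2 - 1/2) / ((6)−(-sqrt(13)/2 - 1/2)) = sqrt(13) = ϑ(G).
= 3.60555… (decimal).

sqrt(13)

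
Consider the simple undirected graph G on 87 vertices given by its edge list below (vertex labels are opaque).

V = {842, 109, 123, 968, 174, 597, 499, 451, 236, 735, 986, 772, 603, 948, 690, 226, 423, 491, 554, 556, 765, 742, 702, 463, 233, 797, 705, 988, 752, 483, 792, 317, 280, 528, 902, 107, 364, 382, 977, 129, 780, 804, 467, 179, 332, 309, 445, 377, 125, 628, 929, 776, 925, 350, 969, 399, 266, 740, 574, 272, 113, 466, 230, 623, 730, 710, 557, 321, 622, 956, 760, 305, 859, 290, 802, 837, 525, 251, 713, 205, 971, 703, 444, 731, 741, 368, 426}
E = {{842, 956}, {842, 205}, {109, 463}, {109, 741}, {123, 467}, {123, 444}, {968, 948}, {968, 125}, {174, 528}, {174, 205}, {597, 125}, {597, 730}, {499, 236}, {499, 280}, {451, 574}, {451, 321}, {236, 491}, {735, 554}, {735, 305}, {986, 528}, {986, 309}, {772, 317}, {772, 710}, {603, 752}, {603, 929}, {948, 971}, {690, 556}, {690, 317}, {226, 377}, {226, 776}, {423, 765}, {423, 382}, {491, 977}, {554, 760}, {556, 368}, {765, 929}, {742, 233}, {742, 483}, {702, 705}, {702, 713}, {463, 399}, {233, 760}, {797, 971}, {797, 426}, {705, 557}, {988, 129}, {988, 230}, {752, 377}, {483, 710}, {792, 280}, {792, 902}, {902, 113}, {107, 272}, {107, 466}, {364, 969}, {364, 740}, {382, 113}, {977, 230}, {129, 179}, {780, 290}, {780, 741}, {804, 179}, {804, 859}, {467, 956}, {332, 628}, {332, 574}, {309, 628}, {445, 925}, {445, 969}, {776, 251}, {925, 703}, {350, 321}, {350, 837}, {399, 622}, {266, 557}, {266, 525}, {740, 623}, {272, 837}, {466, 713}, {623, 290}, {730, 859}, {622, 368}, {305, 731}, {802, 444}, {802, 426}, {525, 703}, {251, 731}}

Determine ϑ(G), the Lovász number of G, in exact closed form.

N(731) = {305, 251}, |N(731)| = 2.
N(467) = {123, 956}, |N(467)| = 2.
deg(628) = 2; N(628) = {332, 309}.
deg(603) = 2; N(603) = {752, 929}.
deg(v) = 2 for all v (|V|=87); this is C_{87}, the 87-cycle.
Distinct eigenvalues (to 6 d.p.): [2.0, 1.994786, 1.979173, 1.953241, 1.917126, 1.871016, 1.815151, 1.749823, 1.675372, 1.592186, 1.5007, 1.401389, 1.294773, 1.181406, 1.061879, 0.936817, 0.80687, 0.672717, 0.535057, 0.394607, 0.252099, 0.108278, -0.036108, -0.180306, -0.323564, -0.465135, -0.604281, -0.740276, -0.872412, -1.0, -1.122374, -1.238897, -1.34896, -1.451991, -1.547452, -1.634845, -1.713714, -1.78365, -1.844286, -1.895306, -1.936446, -1.96749, -1.988276, -1.998696].
−87·(-2*cos(pi/87)) / ((2)−(-2*cos(pi/87))) = 87*cos(pi/87)/(cos(pi/87) + 1) = ϑ(G).
≈ 43.48581645 (to 8 d.p.).
Lovász sandwich 43 ≤ 87*cos(pi/87)/(cos(pi/87) + 1) ≤ 44: both strict.

87*cos(pi/87)/(cos(pi/87) + 1)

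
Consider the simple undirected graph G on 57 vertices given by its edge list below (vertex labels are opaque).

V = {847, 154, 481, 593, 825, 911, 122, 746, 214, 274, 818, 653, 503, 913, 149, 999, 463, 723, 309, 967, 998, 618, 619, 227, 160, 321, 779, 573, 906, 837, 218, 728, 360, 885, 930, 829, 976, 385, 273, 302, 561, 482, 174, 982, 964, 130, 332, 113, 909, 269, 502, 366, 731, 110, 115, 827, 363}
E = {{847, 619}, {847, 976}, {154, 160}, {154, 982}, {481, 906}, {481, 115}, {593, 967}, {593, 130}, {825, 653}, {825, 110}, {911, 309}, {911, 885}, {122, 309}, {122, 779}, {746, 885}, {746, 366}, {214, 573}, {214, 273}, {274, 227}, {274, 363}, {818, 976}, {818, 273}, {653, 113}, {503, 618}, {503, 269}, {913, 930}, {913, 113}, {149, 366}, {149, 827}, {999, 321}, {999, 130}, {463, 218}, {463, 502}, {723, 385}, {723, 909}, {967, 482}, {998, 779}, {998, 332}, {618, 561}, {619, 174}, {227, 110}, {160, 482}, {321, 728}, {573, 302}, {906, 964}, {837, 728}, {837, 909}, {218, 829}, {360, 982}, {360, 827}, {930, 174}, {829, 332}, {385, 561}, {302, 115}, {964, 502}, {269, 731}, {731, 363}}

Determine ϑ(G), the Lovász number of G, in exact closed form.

57*cos(pi/57)/(cos(pi/57) + 1)

N(998) = {779, 332}, |N(998)| = 2.
N(332) = {998, 829}, |N(332)| = 2.
N(321) = {999, 728}, |N(321)| = 2.
Vertex 593 has 2 neighbors: 967, 130.
57-vertex 2-regular graph: the odd cycle C_{57}.
Distinct eigenvalues (to 3 d.p.): [2.0, 1.988, 1.952, 1.892, 1.809, 1.704, 1.578, 1.434, 1.271, 1.094, 0.903, 0.701, 0.491, 0.275, 0.055, -0.165, -0.383, -0.597, -0.803, -1.0, -1.184, -1.355, -1.508, -1.644, -1.759, -1.853, -1.925, -1.973, -1.997].
−57·(-2*cos(pi/57)) / ((2)−(-2*cos(pi/57))) = 57*cos(pi/57)/(cos(pi/57) + 1) = ϑ(G).
= 28.4783… (decimal).
α=28, χ(Ḡ)=29; ϑ=57*cos(pi/57)/(cos(pi/57) + 1) lies between (both strict).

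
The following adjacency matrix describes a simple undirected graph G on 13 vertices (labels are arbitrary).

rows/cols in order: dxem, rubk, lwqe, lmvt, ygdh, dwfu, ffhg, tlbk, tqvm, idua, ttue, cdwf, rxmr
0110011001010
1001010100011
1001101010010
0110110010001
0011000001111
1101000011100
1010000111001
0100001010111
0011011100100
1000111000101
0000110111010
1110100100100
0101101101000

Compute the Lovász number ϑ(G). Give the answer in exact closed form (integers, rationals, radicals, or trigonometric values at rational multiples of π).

Vertex ttue has 6 neighbors: ygdh, dwfu, tlbk, tqvm, idua, cdwf.
deg(dwfu) = 6; N(dwfu) = {dxem, rubk, lmvt, tqvm, idua, ttue}.
deg(ffhg) = 6; N(ffhg) = {dxem, lwqe, tlbk, tqvm, idua, rxmr}.
N(cdwf) = {dxem, rubk, lwqe, ygdh, tlbk, ttue}, |N(cdwf)| = 6.
13-vertex 6-regular graph: Paley(13): SR with (k,λ,μ)=(6,2,3).
The 3 distinct eigenvalues: [6.0, 1.302776, -2.302776].
ϑ = −N·λ_min/(λ_max−λ_min) = −13·(-sqrt(13)/2 - 1/2)/(6−(-sqrt(13)/2 - 1/2)) = sqrt(13).
Numerically 3.60555128.

sqrt(13)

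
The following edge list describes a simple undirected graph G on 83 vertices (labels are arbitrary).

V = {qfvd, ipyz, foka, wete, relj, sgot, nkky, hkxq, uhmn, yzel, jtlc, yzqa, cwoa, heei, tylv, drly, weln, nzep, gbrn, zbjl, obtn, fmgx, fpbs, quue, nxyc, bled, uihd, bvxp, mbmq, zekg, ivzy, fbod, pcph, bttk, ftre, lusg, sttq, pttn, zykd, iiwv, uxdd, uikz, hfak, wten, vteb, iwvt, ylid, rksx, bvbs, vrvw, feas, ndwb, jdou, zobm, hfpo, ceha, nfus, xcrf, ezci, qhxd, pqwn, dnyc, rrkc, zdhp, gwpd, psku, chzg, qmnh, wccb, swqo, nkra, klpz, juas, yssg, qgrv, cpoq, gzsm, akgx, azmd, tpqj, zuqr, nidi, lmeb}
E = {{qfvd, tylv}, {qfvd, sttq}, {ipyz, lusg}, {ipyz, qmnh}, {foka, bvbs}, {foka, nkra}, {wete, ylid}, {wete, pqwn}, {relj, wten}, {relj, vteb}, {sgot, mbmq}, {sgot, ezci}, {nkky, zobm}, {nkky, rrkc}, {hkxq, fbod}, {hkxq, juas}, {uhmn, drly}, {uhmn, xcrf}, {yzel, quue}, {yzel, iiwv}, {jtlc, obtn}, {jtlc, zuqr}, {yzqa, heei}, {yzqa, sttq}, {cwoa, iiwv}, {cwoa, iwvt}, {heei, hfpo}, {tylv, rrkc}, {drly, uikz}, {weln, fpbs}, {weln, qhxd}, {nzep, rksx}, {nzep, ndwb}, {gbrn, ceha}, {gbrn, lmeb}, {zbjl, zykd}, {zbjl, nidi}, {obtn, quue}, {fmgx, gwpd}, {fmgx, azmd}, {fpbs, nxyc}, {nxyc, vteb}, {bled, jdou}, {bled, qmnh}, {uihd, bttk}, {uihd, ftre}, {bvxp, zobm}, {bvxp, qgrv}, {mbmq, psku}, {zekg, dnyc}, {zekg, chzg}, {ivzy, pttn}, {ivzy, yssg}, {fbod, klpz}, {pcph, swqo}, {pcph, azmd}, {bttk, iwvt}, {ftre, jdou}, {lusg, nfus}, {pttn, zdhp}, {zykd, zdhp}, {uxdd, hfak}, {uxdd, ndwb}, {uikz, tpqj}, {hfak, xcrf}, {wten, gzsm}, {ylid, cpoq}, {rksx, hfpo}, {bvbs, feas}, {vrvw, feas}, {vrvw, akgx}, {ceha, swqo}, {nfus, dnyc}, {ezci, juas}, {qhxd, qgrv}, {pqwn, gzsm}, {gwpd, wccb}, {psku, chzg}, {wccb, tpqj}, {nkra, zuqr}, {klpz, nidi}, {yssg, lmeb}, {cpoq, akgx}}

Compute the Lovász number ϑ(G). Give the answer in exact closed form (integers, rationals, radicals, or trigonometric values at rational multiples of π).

83*cos(pi/83)/(cos(pi/83) + 1)

Vertex fpbs has 2 neighbors: weln, nxyc.
Vertex yzqa has 2 neighbors: heei, sttq.
deg(cpoq) = 2; N(cpoq) = {ylid, akgx}.
deg(swqo) = 2; N(swqo) = {pcph, ceha}.
deg(v) = 2 for all v (|V|=83); this is C_{83}, the 83-cycle.
A has 42 distinct eigenvalues ≈ [2.0, 1.99427, 1.97712, 1.94865, 1.90901, 1.85844, 1.79722, 1.72571, 1.64431, 1.5535, 1.45378, 1.34575, 1.23, 1.1072, 0.97807, 0.84333, 0.70376, 0.56016, 0.41335, 0.26418, 0.11349, -0.03785, -0.18897, -0.33901, -0.48711, -0.63242, -0.7741, -0.91135, -1.04338, -1.16944, -1.28879, -1.40077, -1.50472, -1.60005, -1.68622, -1.76273, -1.82914, -1.88507, -1.93021, -1.96429, -1.98712, -1.99857].
Lovász (edge-transitive): ϑ = −83·(-2*cos(pi/83))/((2)−(-2*cos(pi/83))) = 83*cos(pi/83)/(cos(pi/83) + 1).
= 41.4851326… (decimal).
α=41, χ(Ḡ)=42; ϑ=83*cos(pi/83)/(cos(pi/83) + 1) lies between (both strict).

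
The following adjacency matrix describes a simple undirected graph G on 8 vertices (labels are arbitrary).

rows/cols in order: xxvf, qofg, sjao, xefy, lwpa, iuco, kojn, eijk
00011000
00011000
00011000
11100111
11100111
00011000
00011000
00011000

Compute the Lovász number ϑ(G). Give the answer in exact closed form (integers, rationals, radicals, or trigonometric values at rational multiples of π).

6

N(kojn) = {xefy, lwpa}, |N(kojn)| = 2.
N(xxvf) = {xefy, lwpa}, |N(xxvf)| = 2.
deg(qofg) = 2; N(qofg) = {xefy, lwpa}.
deg(sjao) = 2; N(sjao) = {xefy, lwpa}.
G = K_{6,2}: α = 6 = χ(Ḡ), so ϑ = 6.
≈ 6.000000000 (to 9 d.p.).
Check 6 ≤ 6 ≤ 6: collapsed.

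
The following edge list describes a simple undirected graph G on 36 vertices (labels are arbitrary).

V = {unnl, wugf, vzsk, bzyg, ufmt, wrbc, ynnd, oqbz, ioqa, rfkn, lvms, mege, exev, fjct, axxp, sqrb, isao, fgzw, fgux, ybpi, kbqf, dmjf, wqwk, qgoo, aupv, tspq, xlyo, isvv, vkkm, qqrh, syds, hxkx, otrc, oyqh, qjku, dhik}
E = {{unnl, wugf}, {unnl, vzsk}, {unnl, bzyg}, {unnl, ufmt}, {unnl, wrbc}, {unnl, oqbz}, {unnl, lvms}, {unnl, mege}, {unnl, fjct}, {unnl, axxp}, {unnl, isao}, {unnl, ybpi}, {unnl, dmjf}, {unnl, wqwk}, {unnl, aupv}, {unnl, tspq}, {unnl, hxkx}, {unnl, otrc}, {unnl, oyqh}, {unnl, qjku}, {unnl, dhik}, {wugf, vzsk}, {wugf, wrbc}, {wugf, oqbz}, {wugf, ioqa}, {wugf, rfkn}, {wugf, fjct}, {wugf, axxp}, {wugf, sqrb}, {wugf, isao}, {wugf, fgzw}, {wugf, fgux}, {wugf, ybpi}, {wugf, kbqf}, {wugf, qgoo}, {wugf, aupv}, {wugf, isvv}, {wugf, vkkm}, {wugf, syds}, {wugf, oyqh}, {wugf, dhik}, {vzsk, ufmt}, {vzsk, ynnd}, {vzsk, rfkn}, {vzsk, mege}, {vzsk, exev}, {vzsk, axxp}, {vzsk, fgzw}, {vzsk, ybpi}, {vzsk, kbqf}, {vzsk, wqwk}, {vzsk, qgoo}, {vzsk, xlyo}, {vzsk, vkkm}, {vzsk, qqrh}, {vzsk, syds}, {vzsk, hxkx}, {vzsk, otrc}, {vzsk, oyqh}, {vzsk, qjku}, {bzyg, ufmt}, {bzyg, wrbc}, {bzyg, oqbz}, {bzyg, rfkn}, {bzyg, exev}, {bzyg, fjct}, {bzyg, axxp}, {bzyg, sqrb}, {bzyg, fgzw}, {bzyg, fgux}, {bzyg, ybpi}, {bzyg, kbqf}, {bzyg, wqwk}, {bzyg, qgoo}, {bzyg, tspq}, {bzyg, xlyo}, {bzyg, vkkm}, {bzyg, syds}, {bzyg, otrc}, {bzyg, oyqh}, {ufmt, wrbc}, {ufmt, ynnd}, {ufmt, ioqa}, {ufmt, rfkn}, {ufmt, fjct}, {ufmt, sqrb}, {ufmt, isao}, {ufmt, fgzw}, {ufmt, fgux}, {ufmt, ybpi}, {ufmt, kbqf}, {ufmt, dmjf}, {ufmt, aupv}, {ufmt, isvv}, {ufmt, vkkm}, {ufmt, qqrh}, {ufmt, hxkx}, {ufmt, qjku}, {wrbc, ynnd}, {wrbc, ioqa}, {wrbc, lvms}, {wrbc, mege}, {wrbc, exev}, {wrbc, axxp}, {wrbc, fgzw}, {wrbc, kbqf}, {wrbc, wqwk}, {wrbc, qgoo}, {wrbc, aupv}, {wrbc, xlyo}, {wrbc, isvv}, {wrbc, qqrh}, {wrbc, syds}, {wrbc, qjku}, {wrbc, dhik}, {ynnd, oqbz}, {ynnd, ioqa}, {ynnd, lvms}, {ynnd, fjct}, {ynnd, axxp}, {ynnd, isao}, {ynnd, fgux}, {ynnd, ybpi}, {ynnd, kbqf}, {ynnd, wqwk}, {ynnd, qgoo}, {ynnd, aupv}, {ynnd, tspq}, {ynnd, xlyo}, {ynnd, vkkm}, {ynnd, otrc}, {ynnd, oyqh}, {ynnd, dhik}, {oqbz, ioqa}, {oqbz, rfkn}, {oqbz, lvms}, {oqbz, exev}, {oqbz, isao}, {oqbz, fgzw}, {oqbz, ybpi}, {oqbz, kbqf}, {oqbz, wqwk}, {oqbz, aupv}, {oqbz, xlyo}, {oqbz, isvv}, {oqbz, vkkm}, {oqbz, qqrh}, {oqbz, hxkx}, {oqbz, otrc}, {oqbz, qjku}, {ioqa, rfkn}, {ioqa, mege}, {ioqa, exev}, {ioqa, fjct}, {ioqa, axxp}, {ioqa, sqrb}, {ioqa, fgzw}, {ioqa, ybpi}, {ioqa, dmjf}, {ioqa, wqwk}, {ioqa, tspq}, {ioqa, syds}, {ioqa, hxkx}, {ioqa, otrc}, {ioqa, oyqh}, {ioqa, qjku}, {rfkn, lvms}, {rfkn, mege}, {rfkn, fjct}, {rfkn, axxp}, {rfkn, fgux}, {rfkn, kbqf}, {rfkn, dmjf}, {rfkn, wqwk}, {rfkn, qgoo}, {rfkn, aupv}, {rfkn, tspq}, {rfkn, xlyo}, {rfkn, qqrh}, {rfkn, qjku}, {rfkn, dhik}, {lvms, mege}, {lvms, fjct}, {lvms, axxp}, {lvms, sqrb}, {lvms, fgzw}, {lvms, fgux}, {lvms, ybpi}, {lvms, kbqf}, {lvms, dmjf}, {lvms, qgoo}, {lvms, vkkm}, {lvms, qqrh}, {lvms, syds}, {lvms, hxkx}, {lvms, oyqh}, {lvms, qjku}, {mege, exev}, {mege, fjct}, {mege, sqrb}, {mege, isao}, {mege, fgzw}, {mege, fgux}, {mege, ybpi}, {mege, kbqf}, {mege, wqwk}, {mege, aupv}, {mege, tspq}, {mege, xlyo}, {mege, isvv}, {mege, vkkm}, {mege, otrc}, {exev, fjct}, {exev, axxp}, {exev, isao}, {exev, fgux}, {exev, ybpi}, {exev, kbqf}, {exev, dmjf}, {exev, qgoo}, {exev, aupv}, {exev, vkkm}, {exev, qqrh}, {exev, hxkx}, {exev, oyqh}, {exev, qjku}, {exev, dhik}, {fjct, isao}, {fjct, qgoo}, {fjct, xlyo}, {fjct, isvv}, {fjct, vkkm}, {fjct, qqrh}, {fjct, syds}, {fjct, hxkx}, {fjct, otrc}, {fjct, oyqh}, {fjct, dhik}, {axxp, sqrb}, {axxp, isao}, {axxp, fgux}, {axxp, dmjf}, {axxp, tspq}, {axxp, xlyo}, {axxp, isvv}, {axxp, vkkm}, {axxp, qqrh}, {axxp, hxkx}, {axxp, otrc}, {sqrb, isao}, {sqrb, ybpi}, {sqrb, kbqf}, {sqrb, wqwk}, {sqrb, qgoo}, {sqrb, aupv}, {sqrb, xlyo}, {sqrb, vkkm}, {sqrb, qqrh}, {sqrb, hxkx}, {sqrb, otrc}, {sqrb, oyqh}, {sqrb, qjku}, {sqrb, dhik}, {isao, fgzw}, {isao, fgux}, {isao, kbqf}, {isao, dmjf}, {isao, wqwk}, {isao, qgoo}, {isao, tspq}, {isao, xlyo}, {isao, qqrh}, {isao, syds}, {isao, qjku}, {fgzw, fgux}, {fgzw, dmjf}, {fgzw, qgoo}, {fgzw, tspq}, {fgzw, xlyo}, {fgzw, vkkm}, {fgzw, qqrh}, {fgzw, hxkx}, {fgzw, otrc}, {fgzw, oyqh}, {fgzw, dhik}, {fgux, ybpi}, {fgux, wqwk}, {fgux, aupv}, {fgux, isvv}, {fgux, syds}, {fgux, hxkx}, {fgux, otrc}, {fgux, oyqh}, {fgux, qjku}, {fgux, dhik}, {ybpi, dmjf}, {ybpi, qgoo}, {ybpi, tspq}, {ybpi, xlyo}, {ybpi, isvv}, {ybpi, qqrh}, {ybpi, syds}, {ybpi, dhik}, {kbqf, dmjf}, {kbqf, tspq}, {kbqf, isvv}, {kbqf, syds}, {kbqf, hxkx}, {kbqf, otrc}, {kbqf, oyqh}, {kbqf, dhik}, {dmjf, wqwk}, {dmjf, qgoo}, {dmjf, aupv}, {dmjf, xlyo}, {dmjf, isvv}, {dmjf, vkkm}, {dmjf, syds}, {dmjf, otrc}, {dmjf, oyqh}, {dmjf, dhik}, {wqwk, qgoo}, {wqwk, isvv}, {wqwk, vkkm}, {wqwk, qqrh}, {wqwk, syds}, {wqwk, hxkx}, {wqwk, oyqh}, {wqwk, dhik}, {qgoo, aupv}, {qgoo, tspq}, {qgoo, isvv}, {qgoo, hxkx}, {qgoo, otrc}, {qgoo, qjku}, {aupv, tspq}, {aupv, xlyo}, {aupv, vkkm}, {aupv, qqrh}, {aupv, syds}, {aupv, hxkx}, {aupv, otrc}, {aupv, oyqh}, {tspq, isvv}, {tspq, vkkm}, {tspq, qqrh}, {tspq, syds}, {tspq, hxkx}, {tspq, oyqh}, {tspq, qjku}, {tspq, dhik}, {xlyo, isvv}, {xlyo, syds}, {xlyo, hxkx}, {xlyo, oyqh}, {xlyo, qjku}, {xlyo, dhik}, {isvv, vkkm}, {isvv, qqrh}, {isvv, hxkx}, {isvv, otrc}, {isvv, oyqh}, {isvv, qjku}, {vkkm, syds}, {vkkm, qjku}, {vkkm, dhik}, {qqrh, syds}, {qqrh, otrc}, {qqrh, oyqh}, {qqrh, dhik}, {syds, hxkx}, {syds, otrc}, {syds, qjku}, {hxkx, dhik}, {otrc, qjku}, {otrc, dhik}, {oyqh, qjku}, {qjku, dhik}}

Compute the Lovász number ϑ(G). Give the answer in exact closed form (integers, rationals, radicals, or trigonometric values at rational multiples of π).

Vertex lvms has 21 neighbors: unnl, wrbc, ynnd, oqbz, rfkn, mege, fjct, axxp, sqrb, fgzw, fgux, ybpi, kbqf, dmjf, qgoo, vkkm, qqrh, syds, hxkx, oyqh, qjku.
Vertex kbqf has 21 neighbors: wugf, vzsk, bzyg, ufmt, wrbc, ynnd, oqbz, rfkn, lvms, mege, exev, sqrb, isao, dmjf, tspq, isvv, syds, hxkx, otrc, oyqh, dhik.
deg(mege) = 21; N(mege) = {unnl, vzsk, wrbc, ioqa, rfkn, lvms, exev, fjct, sqrb, isao, fgzw, fgux, ybpi, kbqf, wqwk, aupv, tspq, xlyo, isvv, vkkm, otrc}.
Vertex sqrb has 21 neighbors: wugf, bzyg, ufmt, ioqa, lvms, mege, axxp, isao, ybpi, kbqf, wqwk, qgoo, aupv, xlyo, vkkm, qqrh, hxkx, otrc, oyqh, qjku, dhik.
36-vertex 21-regular graph: Kneser-type, 2-subsets of [9].
The 3 distinct eigenvalues: [21.0, 1.0, -6.0].
With N=36: ϑ(G) = 36·(-1*(-6))/(21−(-6)) = 8.
≈ 8.00000000 (to 8 d.p.).

8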